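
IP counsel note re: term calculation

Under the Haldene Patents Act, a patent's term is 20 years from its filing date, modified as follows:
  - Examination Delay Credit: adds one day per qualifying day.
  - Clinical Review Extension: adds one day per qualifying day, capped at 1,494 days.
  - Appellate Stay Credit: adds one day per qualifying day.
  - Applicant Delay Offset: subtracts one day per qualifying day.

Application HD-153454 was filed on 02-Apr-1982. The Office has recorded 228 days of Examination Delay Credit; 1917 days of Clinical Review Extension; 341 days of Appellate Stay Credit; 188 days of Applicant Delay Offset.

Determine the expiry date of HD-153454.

2007-05-21

Base term: filing date + 20 years → 2 April 2002.
Examination Delay Credit: +228 days → 16 November 2002.
Clinical Review Extension: 1917 days claimed exceeds the 1494-day cap, so +1494 days → 19 December 2006.
Appellate Stay Credit: +341 days → 25 November 2007.
Applicant Delay Offset: −188 days → 21 May 2007.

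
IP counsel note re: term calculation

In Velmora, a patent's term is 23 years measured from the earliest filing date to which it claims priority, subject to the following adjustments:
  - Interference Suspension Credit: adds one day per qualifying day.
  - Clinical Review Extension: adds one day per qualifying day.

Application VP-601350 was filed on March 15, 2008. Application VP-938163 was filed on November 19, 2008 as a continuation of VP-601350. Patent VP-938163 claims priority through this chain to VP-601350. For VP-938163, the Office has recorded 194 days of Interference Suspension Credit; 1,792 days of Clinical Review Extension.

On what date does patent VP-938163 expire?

Earliest priority filing: 15 March 2008.
Base term: 15 March 2008 + 23 years → 15 March 2031.
Interference Suspension Credit: +194 days → 25 September 2031.
Clinical Review Extension: +1792 days → 21 August 2036.

2036-08-21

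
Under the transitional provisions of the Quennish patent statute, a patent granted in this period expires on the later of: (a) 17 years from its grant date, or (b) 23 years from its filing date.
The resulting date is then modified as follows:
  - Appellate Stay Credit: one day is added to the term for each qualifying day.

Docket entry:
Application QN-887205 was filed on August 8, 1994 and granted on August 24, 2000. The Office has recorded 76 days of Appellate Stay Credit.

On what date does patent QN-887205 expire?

(a) grant + 17 years → 24 August 2017.
(b) filing + 23 years → 8 August 2017.
Later of the two: 24 August 2017.
Appellate Stay Credit: +76 days → 8 November 2017.

November 8, 2017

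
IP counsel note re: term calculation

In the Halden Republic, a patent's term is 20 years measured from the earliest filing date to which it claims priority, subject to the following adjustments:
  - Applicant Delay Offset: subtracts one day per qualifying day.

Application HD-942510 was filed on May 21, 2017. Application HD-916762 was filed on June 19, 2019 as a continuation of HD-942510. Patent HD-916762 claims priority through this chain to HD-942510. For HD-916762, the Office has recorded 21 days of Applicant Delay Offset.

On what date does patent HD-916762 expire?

April 30, 2037

Earliest priority filing: 21 May 2017.
Base term: 21 May 2017 + 20 years → 21 May 2037.
Applicant Delay Offset: −21 days → 30 April 2037.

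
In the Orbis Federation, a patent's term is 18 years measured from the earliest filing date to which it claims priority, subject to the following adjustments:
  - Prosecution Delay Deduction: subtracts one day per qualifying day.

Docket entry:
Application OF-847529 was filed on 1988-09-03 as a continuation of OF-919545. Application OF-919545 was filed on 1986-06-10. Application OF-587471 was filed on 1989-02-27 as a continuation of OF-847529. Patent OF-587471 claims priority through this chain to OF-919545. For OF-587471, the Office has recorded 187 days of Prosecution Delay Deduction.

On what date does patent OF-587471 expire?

2003-12-06

Earliest priority filing: 10 June 1986.
Base term: 10 June 1986 + 18 years → 10 June 2004.
Prosecution Delay Deduction: −187 days → 6 December 2003.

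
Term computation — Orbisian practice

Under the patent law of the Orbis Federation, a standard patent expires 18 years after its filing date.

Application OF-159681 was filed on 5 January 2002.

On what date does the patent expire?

Filing date + 18 years → 5 January 2020.

2020-01-05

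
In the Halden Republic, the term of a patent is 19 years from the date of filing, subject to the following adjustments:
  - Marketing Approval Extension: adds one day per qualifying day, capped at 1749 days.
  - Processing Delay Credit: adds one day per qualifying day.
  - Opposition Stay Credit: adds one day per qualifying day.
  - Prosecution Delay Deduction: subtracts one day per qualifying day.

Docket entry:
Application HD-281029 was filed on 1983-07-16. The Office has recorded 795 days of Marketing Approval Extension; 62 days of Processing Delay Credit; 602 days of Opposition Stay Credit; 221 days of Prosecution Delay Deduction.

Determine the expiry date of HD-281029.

Base term: filing date + 19 years → 16 July 2002.
Marketing Approval Extension: 795 days (within the 1749-day cap) → +795 days → 18 September 2004.
Processing Delay Credit: +62 days → 19 November 2004.
Opposition Stay Credit: +602 days → 14 July 2006.
Prosecution Delay Deduction: −221 days → 5 December 2005.

December 5, 2005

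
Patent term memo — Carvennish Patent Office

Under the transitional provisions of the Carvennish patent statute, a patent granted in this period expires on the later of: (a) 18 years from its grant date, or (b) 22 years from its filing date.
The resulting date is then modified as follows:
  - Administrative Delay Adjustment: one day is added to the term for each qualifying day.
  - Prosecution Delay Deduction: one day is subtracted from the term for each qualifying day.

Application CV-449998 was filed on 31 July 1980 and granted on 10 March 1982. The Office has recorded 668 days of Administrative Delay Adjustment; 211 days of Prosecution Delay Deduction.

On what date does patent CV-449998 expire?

(a) grant + 18 years → 10 March 2000.
(b) filing + 22 years → 31 July 2002.
Later of the two: 31 July 2002.
Administrative Delay Adjustment: +668 days → 29 May 2004.
Prosecution Delay Deduction: −211 days → 31 October 2003.

October 31, 2003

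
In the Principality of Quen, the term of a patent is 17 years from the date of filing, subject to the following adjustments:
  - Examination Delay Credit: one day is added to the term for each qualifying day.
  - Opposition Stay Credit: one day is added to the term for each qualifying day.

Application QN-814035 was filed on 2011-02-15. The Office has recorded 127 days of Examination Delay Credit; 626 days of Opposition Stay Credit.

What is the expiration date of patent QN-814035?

March 9, 2030

Base term: filing date + 17 years → 15 February 2028.
Examination Delay Credit: +127 days → 21 June 2028.
Opposition Stay Credit: +626 days → 9 March 2030.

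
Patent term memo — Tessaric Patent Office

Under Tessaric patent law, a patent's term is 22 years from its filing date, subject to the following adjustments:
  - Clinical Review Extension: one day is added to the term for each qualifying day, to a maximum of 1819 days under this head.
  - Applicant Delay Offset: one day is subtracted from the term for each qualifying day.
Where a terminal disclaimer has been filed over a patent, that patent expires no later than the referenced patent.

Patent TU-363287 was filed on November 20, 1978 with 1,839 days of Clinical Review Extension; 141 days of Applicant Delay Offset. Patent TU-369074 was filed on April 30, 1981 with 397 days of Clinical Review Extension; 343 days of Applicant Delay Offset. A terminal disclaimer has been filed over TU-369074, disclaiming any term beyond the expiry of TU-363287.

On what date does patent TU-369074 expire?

Natural term of TU-369074:
  Base: filing + 22 years → 30 April 2003.
  Clinical Review Extension: 397 days (within the 1819-day cap) → +397 days → 31 May 2004.
  Applicant Delay Offset: −343 days → 23 June 2003.
Expiry of referenced patent TU-363287:
  Base: filing + 22 years → 20 November 2000.
  Clinical Review Extension: 1839 days claimed exceeds the 1819-day cap, so +1819 days → 13 November 2005.
  Applicant Delay Offset: −141 days → 25 June 2005.
Terminal disclaimer: TU-369074 expires on the earlier of 23 June 2003 and 25 June 2005.

June 23, 2003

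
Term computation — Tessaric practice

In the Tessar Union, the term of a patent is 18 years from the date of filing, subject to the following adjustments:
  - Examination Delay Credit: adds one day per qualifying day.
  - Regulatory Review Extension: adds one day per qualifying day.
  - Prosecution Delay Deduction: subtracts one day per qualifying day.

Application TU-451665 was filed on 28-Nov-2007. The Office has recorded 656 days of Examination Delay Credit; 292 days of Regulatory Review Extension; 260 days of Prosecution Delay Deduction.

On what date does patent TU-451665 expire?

Base term: filing date + 18 years → 28 November 2025.
Examination Delay Credit: +656 days → 15 September 2027.
Regulatory Review Extension: +292 days → 3 July 2028.
Prosecution Delay Deduction: −260 days → 17 October 2027.

2027-10-17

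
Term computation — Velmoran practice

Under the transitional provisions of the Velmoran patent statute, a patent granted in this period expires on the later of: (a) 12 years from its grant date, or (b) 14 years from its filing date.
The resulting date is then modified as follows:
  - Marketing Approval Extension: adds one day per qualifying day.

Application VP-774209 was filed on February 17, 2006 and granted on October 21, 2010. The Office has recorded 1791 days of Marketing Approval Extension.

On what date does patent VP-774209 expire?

(a) grant + 12 years → 21 October 2022.
(b) filing + 14 years → 17 February 2020.
Later of the two: 21 October 2022.
Marketing Approval Extension: +1791 days → 16 September 2027.

2027-09-16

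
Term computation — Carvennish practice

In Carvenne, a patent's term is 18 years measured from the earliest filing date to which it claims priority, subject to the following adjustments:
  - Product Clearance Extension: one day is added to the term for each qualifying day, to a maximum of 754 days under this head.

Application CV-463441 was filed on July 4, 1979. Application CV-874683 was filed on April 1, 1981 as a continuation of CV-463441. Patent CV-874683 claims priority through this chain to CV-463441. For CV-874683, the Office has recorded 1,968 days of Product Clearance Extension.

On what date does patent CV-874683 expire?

1999-07-28

Earliest priority filing: 4 July 1979.
Base term: 4 July 1979 + 18 years → 4 July 1997.
Product Clearance Extension: 1968 days claimed exceeds the 754-day cap, so +754 days → 28 July 1999.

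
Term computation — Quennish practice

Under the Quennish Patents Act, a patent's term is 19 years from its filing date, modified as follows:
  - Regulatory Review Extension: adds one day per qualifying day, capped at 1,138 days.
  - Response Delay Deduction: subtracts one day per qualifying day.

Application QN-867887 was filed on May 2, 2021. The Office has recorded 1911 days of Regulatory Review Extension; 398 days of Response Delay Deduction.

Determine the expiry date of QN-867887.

May 12, 2042

Base term: filing date + 19 years → 2 May 2040.
Regulatory Review Extension: 1911 days claimed exceeds the 1138-day cap, so +1138 days → 14 June 2043.
Response Delay Deduction: −398 days → 12 May 2042.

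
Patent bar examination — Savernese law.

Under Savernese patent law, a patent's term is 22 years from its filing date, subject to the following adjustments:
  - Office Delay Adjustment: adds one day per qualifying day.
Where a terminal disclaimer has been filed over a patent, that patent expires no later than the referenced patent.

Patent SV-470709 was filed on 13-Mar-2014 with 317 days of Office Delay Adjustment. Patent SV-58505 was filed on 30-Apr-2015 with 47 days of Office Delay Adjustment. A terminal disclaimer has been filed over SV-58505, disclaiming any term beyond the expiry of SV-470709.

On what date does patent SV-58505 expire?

2037-01-24

Natural term of SV-58505:
  Base: filing + 22 years → 30 April 2037.
  Office Delay Adjustment: +47 days → 16 June 2037.
Expiry of referenced patent SV-470709:
  Base: filing + 22 years → 13 March 2036.
  Office Delay Adjustment: +317 days → 24 January 2037.
Terminal disclaimer: SV-58505 expires on the earlier of 16 June 2037 and 24 January 2037.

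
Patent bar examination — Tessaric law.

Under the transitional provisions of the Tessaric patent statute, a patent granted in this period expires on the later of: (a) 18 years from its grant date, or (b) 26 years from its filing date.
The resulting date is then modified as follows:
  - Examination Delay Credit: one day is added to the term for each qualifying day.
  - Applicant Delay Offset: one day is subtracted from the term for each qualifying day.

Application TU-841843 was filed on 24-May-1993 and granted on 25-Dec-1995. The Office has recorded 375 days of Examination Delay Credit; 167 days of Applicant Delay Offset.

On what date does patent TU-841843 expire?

(a) grant + 18 years → 25 December 2013.
(b) filing + 26 years → 24 May 2019.
Later of the two: 24 May 2019.
Examination Delay Credit: +375 days → 2 June 2020.
Applicant Delay Offset: −167 days → 18 December 2019.

December 18, 2019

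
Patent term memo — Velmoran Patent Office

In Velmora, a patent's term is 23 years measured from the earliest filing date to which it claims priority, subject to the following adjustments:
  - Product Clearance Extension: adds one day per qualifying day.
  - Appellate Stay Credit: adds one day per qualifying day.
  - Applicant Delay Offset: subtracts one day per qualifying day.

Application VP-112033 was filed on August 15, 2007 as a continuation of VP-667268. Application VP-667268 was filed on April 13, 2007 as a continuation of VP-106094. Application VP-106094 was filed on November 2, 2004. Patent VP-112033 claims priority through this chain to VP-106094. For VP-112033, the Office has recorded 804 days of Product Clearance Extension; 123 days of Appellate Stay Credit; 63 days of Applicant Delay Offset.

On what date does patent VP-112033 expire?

2030-03-15

Earliest priority filing: 2 November 2004.
Base term: 2 November 2004 + 23 years → 2 November 2027.
Product Clearance Extension: +804 days → 14 January 2030.
Appellate Stay Credit: +123 days → 17 May 2030.
Applicant Delay Offset: −63 days → 15 March 2030.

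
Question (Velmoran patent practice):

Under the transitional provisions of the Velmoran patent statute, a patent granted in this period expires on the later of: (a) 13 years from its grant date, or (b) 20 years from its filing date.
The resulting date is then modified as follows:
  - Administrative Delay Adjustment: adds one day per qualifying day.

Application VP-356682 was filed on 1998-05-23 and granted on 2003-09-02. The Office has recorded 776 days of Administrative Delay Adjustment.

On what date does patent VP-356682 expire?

(a) grant + 13 years → 2 September 2016.
(b) filing + 20 years → 23 May 2018.
Later of the two: 23 May 2018.
Administrative Delay Adjustment: +776 days → 7 July 2020.

July 7, 2020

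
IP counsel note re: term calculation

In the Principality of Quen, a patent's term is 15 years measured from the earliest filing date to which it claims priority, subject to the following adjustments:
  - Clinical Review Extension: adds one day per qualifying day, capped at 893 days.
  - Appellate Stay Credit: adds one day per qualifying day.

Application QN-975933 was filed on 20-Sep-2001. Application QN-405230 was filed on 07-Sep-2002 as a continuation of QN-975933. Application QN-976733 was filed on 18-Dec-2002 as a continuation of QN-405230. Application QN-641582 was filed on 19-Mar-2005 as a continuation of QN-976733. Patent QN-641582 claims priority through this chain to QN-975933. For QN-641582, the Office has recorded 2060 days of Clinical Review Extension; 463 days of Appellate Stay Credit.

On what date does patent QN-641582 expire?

June 7, 2020

Earliest priority filing: 20 September 2001.
Base term: 20 September 2001 + 15 years → 20 September 2016.
Clinical Review Extension: 2060 days claimed exceeds the 893-day cap, so +893 days → 2 March 2019.
Appellate Stay Credit: +463 days → 7 June 2020.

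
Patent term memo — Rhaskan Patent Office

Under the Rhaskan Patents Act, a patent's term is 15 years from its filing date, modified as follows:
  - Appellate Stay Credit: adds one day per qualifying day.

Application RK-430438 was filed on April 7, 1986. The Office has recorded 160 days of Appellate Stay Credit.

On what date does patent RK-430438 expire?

Base term: filing date + 15 years → 7 April 2001.
Appellate Stay Credit: +160 days → 14 September 2001.

September 14, 2001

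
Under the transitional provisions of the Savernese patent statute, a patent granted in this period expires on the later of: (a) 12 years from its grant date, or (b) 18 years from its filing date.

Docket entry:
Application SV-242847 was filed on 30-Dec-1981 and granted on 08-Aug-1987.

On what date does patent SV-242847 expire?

(a) grant + 12 years → 8 August 1999.
(b) filing + 18 years → 30 December 1999.
Later of the two: 30 December 1999.

1999-12-30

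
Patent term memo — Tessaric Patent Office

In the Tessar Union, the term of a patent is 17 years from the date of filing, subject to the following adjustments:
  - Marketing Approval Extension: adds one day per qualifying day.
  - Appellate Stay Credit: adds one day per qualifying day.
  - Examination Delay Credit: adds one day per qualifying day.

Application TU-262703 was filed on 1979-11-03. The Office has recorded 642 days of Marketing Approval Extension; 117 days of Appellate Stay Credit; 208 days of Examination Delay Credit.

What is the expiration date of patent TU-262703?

Base term: filing date + 17 years → 3 November 1996.
Marketing Approval Extension: +642 days → 7 August 1998.
Appellate Stay Credit: +117 days → 2 December 1998.
Examination Delay Credit: +208 days → 28 June 1999.

June 28, 1999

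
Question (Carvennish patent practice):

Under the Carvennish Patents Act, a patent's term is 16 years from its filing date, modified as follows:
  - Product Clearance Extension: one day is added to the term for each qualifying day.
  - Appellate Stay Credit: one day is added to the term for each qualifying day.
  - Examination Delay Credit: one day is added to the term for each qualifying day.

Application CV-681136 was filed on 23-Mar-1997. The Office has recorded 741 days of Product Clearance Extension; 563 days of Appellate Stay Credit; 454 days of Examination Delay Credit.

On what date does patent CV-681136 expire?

2018-01-14

Base term: filing date + 16 years → 23 March 2013.
Product Clearance Extension: +741 days → 3 April 2015.
Appellate Stay Credit: +563 days → 17 October 2016.
Examination Delay Credit: +454 days → 14 January 2018.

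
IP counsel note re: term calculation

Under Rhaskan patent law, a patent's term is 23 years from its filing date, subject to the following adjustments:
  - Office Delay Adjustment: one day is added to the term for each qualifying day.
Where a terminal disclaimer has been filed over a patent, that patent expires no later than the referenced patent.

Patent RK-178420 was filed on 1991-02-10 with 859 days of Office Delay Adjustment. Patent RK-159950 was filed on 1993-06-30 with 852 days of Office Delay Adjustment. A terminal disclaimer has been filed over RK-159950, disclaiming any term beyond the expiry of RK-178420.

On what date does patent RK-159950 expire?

Natural term of RK-159950:
  Base: filing + 23 years → 30 June 2016.
  Office Delay Adjustment: +852 days → 30 October 2018.
Expiry of referenced patent RK-178420:
  Base: filing + 23 years → 10 February 2014.
  Office Delay Adjustment: +859 days → 18 June 2016.
Terminal disclaimer: RK-159950 expires on the earlier of 30 October 2018 and 18 June 2016.

2016-06-18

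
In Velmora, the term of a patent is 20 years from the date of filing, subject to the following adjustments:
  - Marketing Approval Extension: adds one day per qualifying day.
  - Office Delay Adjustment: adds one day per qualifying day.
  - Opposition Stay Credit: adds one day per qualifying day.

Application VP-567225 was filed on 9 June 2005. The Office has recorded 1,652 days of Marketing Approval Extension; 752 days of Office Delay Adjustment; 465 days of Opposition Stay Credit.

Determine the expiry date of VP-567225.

April 17, 2033

Base term: filing date + 20 years → 9 June 2025.
Marketing Approval Extension: +1652 days → 17 December 2029.
Office Delay Adjustment: +752 days → 8 January 2032.
Opposition Stay Credit: +465 days → 17 April 2033.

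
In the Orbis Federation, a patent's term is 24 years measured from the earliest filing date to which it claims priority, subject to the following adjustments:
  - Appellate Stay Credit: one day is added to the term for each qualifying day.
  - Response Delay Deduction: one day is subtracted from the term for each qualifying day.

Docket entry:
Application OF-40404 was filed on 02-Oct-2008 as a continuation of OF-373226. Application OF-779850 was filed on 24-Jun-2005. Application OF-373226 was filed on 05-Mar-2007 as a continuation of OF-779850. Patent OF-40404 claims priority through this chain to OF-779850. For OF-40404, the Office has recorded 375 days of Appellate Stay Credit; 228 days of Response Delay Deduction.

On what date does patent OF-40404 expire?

2029-11-18

Earliest priority filing: 24 June 2005.
Base term: 24 June 2005 + 24 years → 24 June 2029.
Appellate Stay Credit: +375 days → 4 July 2030.
Response Delay Deduction: −228 days → 18 November 2029.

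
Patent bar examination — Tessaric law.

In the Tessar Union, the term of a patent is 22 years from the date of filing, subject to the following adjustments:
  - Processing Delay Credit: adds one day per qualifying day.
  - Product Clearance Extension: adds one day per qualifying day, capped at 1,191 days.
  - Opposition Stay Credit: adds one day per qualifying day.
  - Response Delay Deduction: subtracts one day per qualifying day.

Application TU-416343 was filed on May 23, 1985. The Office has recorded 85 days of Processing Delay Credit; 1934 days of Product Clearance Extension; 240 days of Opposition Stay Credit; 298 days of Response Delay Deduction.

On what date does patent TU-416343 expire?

2010-09-22

Base term: filing date + 22 years → 23 May 2007.
Processing Delay Credit: +85 days → 16 August 2007.
Product Clearance Extension: 1934 days claimed exceeds the 1191-day cap, so +1191 days → 19 November 2010.
Opposition Stay Credit: +240 days → 17 July 2011.
Response Delay Deduction: −298 days → 22 September 2010.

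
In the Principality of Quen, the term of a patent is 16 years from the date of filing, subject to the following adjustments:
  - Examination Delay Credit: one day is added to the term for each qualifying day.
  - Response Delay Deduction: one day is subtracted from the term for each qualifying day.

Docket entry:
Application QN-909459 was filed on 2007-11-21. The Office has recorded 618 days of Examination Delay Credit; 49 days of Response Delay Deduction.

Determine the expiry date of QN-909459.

June 12, 2025

Base term: filing date + 16 years → 21 November 2023.
Examination Delay Credit: +618 days → 31 July 2025.
Response Delay Deduction: −49 days → 12 June 2025.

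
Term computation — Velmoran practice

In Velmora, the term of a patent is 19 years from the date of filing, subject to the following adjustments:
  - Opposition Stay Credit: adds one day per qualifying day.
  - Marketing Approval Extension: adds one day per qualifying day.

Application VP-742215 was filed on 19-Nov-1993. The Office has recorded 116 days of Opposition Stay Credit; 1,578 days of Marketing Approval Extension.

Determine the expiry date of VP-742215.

July 10, 2017

Base term: filing date + 19 years → 19 November 2012.
Opposition Stay Credit: +116 days → 15 March 2013.
Marketing Approval Extension: +1578 days → 10 July 2017.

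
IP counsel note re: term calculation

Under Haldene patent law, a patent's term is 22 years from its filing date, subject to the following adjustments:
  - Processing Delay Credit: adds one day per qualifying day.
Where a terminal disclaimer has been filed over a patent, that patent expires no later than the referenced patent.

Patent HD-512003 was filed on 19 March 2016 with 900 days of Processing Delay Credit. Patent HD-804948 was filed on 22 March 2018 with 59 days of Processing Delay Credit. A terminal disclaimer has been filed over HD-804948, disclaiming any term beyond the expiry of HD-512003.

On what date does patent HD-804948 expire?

May 20, 2040

Natural term of HD-804948:
  Base: filing + 22 years → 22 March 2040.
  Processing Delay Credit: +59 days → 20 May 2040.
Expiry of referenced patent HD-512003:
  Base: filing + 22 years → 19 March 2038.
  Processing Delay Credit: +900 days → 4 September 2040.
Terminal disclaimer: HD-804948 expires on the earlier of 20 May 2040 and 4 September 2040.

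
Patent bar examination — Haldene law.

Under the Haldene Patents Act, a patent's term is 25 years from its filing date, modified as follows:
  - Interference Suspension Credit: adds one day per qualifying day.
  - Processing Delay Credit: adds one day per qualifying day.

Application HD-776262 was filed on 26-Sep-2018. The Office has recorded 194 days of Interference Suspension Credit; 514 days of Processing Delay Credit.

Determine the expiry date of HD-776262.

Base term: filing date + 25 years → 26 September 2043.
Interference Suspension Credit: +194 days → 7 April 2044.
Processing Delay Credit: +514 days → 3 September 2045.

2045-09-03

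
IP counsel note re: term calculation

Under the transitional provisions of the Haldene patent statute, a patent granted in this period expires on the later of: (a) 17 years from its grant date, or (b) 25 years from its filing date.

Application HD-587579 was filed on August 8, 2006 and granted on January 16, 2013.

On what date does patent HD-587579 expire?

(a) grant + 17 years → 16 January 2030.
(b) filing + 25 years → 8 August 2031.
Later of the two: 8 August 2031.

August 8, 2031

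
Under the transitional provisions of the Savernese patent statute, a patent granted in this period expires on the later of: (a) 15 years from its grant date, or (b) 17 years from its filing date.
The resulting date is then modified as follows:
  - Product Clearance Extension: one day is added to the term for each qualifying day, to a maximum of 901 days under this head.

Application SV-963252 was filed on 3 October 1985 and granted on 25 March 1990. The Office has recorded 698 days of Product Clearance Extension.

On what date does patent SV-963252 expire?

(a) grant + 15 years → 25 March 2005.
(b) filing + 17 years → 3 October 2002.
Later of the two: 25 March 2005.
Product Clearance Extension: 698 days (within the 901-day cap) → +698 days → 21 February 2007.

February 21, 2007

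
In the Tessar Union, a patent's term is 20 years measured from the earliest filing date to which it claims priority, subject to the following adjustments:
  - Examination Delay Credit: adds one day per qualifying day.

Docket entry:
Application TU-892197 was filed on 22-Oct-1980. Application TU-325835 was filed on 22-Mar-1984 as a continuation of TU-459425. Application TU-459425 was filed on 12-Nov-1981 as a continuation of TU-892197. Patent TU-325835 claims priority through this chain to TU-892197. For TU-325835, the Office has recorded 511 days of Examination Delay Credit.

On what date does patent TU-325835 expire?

2002-03-17

Earliest priority filing: 22 October 1980.
Base term: 22 October 1980 + 20 years → 22 October 2000.
Examination Delay Credit: +511 days → 17 March 2002.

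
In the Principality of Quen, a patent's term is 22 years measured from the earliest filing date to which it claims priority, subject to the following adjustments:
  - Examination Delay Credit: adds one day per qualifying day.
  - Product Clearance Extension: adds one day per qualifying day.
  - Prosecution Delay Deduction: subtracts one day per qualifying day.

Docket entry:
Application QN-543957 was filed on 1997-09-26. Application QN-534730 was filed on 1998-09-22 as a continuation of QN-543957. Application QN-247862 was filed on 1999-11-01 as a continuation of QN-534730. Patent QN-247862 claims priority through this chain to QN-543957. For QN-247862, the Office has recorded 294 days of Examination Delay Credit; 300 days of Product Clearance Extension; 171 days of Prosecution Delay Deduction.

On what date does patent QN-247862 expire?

2020-11-22

Earliest priority filing: 26 September 1997.
Base term: 26 September 1997 + 22 years → 26 September 2019.
Examination Delay Credit: +294 days → 16 July 2020.
Product Clearance Extension: +300 days → 12 May 2021.
Prosecution Delay Deduction: −171 days → 22 November 2020.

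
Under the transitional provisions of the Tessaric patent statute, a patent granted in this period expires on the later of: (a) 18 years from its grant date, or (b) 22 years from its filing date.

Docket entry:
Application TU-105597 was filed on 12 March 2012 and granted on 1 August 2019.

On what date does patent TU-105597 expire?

(a) grant + 18 years → 1 August 2037.
(b) filing + 22 years → 12 March 2034.
Later of the two: 1 August 2037.

2037-08-01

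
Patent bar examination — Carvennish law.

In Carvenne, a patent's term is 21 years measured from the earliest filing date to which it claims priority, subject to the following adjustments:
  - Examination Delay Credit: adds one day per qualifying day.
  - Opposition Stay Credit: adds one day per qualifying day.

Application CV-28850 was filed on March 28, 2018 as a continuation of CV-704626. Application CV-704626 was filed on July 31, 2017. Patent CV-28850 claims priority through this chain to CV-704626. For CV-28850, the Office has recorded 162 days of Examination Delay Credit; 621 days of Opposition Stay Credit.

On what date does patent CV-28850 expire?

2040-09-21

Earliest priority filing: 31 July 2017.
Base term: 31 July 2017 + 21 years → 31 July 2038.
Examination Delay Credit: +162 days → 9 January 2039.
Opposition Stay Credit: +621 days → 21 September 2040.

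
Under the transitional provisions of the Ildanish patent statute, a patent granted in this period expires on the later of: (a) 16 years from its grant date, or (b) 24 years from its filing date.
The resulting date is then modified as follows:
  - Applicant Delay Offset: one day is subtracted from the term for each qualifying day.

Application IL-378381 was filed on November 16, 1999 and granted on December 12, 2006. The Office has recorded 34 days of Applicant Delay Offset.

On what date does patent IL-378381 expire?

(a) grant + 16 years → 12 December 2022.
(b) filing + 24 years → 16 November 2023.
Later of the two: 16 November 2023.
Applicant Delay Offset: −34 days → 13 October 2023.

2023-10-13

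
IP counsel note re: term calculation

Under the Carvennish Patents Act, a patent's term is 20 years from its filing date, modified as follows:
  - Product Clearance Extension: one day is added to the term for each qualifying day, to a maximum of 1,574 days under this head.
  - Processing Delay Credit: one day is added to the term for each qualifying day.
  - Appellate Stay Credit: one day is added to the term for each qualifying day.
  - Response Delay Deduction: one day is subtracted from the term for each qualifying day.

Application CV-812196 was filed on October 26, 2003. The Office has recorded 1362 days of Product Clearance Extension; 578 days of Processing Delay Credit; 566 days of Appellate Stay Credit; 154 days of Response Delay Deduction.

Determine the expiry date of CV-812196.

April 4, 2030

Base term: filing date + 20 years → 26 October 2023.
Product Clearance Extension: 1362 days (within the 1574-day cap) → +1362 days → 19 July 2027.
Processing Delay Credit: +578 days → 16 February 2029.
Appellate Stay Credit: +566 days → 5 September 2030.
Response Delay Deduction: −154 days → 4 April 2030.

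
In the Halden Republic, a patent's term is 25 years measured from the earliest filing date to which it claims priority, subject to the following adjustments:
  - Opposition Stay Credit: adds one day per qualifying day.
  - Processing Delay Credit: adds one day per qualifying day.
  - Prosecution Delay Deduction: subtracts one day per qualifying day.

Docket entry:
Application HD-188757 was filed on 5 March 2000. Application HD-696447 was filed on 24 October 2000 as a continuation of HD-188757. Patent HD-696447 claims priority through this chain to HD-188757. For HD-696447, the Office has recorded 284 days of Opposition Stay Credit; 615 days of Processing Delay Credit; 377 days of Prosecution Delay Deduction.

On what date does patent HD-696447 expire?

August 9, 2026

Earliest priority filing: 5 March 2000.
Base term: 5 March 2000 + 25 years → 5 March 2025.
Opposition Stay Credit: +284 days → 14 December 2025.
Processing Delay Credit: +615 days → 21 August 2027.
Prosecution Delay Deduction: −377 days → 9 August 2026.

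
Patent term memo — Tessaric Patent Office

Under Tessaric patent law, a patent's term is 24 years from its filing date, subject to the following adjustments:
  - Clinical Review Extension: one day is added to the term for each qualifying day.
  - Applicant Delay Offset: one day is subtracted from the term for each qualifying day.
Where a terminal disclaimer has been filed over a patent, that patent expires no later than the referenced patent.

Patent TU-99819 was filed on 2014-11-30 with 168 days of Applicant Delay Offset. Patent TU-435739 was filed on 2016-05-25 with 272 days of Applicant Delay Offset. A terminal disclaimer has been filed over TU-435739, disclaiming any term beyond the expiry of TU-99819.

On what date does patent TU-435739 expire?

Natural term of TU-435739:
  Base: filing + 24 years → 25 May 2040.
  Applicant Delay Offset: −272 days → 27 August 2039.
Expiry of referenced patent TU-99819:
  Base: filing + 24 years → 30 November 2038.
  Applicant Delay Offset: −168 days → 15 June 2038.
Terminal disclaimer: TU-435739 expires on the earlier of 27 August 2039 and 15 June 2038.

2038-06-15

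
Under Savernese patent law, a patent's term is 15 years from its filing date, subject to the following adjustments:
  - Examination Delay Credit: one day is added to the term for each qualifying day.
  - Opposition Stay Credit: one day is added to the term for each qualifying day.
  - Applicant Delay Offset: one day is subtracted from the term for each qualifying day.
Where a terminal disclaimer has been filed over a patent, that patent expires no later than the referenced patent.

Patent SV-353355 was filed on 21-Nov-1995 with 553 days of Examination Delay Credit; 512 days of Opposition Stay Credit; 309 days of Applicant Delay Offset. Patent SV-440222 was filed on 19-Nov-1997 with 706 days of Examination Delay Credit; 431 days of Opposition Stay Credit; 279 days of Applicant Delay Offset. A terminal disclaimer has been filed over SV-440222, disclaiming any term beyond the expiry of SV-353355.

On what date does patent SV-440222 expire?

Natural term of SV-440222:
  Base: filing + 15 years → 19 November 2012.
  Examination Delay Credit: +706 days → 26 October 2014.
  Opposition Stay Credit: +431 days → 31 December 2015.
  Applicant Delay Offset: −279 days → 27 March 2015.
Expiry of referenced patent SV-353355:
  Base: filing + 15 years → 21 November 2010.
  Examination Delay Credit: +553 days → 27 May 2012.
  Opposition Stay Credit: +512 days → 21 October 2013.
  Applicant Delay Offset: −309 days → 16 December 2012.
Terminal disclaimer: SV-440222 expires on the earlier of 27 March 2015 and 16 December 2012.

2012-12-16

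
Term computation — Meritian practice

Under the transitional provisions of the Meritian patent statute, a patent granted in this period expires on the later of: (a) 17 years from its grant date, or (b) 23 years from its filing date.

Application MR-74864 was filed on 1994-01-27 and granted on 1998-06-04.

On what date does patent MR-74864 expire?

2017-01-27

(a) grant + 17 years → 4 June 2015.
(b) filing + 23 years → 27 January 2017.
Later of the two: 27 January 2017.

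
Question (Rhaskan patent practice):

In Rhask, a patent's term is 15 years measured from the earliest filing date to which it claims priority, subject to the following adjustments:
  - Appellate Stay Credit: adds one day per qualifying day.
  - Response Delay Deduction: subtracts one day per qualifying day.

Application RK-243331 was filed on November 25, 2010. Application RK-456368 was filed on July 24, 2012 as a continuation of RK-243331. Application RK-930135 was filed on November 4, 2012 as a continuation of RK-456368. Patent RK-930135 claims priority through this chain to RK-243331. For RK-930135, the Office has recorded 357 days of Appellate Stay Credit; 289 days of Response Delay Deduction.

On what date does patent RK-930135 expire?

2026-02-01

Earliest priority filing: 25 November 2010.
Base term: 25 November 2010 + 15 years → 25 November 2025.
Appellate Stay Credit: +357 days → 17 November 2026.
Response Delay Deduction: −289 days → 1 February 2026.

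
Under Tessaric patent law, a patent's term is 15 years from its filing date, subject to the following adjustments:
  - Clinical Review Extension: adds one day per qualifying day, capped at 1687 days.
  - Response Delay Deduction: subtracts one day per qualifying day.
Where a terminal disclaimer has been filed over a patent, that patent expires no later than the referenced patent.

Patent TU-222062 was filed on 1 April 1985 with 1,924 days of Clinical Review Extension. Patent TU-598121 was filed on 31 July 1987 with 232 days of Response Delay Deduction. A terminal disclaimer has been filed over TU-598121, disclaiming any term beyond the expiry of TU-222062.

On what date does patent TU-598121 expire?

Natural term of TU-598121:
  Base: filing + 15 years → 31 July 2002.
  Response Delay Deduction: −232 days → 11 December 2001.
Expiry of referenced patent TU-222062:
  Base: filing + 15 years → 1 April 2000.
  Clinical Review Extension: 1924 days claimed exceeds the 1687-day cap, so +1687 days → 13 November 2004.
Terminal disclaimer: TU-598121 expires on the earlier of 11 December 2001 and 13 November 2004.

2001-12-11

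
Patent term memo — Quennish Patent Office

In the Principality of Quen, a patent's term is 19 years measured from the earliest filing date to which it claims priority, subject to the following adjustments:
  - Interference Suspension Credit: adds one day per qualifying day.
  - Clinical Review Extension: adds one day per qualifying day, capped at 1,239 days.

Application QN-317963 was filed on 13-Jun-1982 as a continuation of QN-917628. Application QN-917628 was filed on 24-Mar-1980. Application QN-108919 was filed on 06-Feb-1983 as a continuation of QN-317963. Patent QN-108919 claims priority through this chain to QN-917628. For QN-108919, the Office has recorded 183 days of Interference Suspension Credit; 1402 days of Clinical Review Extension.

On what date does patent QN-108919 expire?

2003-02-13

Earliest priority filing: 24 March 1980.
Base term: 24 March 1980 + 19 years → 24 March 1999.
Interference Suspension Credit: +183 days → 23 September 1999.
Clinical Review Extension: 1402 days claimed exceeds the 1239-day cap, so +1239 days → 13 February 2003.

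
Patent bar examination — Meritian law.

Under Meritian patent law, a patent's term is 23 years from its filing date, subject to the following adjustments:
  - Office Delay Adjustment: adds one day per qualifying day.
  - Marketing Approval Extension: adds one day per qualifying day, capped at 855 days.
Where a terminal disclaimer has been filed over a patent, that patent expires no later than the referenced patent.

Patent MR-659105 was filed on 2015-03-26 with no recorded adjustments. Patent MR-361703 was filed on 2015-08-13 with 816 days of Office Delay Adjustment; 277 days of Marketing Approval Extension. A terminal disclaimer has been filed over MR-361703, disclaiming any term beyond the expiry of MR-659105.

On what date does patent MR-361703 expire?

Natural term of MR-361703:
  Base: filing + 23 years → 13 August 2038.
  Office Delay Adjustment: +816 days → 6 November 2040.
  Marketing Approval Extension: 277 days (within the 855-day cap) → +277 days → 10 August 2041.
Expiry of referenced patent MR-659105:
  Base: filing + 23 years → 26 March 2038.
Terminal disclaimer: MR-361703 expires on the earlier of 10 August 2041 and 26 March 2038.

2038-03-26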